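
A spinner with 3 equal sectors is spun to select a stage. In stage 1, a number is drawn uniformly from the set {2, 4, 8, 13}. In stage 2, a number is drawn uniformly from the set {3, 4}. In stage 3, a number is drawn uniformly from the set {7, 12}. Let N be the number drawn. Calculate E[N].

79/12

E[N | stage 1] = (2+4+8+13)/4 = 27/4.
E[N | stage 2] = (3+4)/2 = 7/2.
E[N | stage 3] = (7+12)/2 = 19/2.
E[N] = (1/3)·(27/4) + (1/3)·(7/2) + (1/3)·(19/2) = 79/12.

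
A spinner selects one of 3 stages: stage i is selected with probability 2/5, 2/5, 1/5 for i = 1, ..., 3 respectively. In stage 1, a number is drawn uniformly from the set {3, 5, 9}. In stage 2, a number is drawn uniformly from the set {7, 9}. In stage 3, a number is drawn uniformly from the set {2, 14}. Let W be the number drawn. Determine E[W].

106/15

E[W | stage 1] = (3+5+9)/3 = 17/3.
E[W | stage 2] = (7+9)/2 = 8.
E[W | stage 3] = (2+14)/2 = 8.
By the law of total expectation,
E[W] = (2/5)·(17/3) + (2/5)·(8) + (1/5)·(8) = 106/15.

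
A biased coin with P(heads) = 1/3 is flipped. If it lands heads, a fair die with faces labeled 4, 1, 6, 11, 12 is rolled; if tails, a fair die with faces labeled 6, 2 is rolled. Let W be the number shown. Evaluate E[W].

74/15

E[W | heads] = (4+1+6+11+12)/5 = 34/5.
E[W | tails] = (6+2)/2 = 4.
E[W] = (1/3)·(34/5) + (2/3)·(4) = 74/15.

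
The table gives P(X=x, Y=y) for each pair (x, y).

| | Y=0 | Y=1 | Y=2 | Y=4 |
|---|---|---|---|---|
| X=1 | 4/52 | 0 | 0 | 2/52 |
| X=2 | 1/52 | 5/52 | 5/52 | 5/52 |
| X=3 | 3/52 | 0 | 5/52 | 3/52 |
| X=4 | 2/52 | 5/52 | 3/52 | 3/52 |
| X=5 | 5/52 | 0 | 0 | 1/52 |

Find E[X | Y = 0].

16/5

P(Y = 0) = 15/52.
Σ X·P over the event = 1·(4/52) + 2·(1/52) + 3·(3/52) + 4·(2/52) + 5·(5/52) = 12/13.
E[X | Y = 0] = (12/13) / (15/52) = 16/5.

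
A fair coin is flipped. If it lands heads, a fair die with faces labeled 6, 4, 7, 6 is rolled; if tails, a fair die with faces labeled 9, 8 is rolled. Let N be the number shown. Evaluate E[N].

57/8

E[N | heads] = (6+4+7+6)/4 = 23/4.
E[N | tails] = (9+8)/2 = 17/2.
By the law of total expectation,
E[N] = (1/2)·(23/4) + (1/2)·(17/2) = 57/8.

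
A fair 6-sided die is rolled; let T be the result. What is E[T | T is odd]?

3

Given T is odd, T is equally likely to be any of {1, 3, 5}.
E[T | T is odd] = (1 + 3 + 5) / 3 = 3.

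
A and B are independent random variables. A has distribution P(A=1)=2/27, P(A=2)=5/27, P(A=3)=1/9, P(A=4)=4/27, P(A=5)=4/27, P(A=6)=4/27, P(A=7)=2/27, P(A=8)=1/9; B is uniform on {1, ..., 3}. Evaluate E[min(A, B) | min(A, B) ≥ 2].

12/5

P(min(A, B) ≥ 2) = 50/81.
Summing min(A,B)·P(x,y) over outcomes with min(A, B) ≥ 2 gives 40/27.
E[min(A, B) | min(A, B) ≥ 2] = (40/27) / (50/81) = 12/5.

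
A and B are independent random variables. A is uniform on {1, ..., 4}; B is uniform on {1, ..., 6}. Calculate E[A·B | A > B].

35/6

Outcomes with A > B: (2,1), (3,1), (3,2), (4,1), (4,2), (4,3), each with probability 1/24.
E[A·B | A > B] = (2 + 3 + 6 + 4 + 8 + 12) / 6 = 35/6.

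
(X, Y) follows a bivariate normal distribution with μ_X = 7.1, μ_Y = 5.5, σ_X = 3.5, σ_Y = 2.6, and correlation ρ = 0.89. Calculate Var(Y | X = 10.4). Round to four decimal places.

For a bivariate normal, Var(Y | X=x) = σ_Y²(1 − ρ²).
Var(Y | X=10.4) = (2.6)²·(1 − (0.89)²) = 6.76·0.2079 = 1.4054.

1.4054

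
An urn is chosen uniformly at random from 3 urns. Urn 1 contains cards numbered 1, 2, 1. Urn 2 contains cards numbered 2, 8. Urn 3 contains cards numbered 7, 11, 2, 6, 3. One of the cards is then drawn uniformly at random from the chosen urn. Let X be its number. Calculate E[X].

182/45

E[X | urn 1] = (1+2+1)/3 = 4/3.
E[X | urn 2] = (2+8)/2 = 5.
E[X | urn 3] = (7+11+2+6+3)/5 = 29/5.
By the law of total expectation,
E[X] = (1/3)·(4/3) + (1/3)·(5) + (1/3)·(29/5) = 182/45.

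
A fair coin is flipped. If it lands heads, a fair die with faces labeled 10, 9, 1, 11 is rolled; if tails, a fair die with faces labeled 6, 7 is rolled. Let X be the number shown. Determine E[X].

57/8

E[X | heads] = (10+9+1+11)/4 = 31/4.
E[X | tails] = (6+7)/2 = 13/2.
By the law of total expectation,
E[X] = (1/2)·(31/4) + (1/2)·(13/2) = 57/8.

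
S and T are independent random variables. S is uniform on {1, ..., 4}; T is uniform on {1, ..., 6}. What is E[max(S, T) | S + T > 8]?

Outcomes with S + T > 8: (3,6), (4,5), (4,6), each with probability 1/24.
E[max(S, T) | S + T > 8] = (6 + 5 + 6) / 3 = 17/3.

17/3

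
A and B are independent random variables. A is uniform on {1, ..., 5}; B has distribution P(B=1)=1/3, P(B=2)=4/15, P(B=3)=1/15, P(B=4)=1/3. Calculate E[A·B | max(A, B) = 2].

P(max(A, B) = 2) = 13/75.
Summing AB·P(x,y) over outcomes with max(A, B) = 2 gives 34/75.
E[A·B | max(A, B) = 2] = (34/75) / (13/75) = 34/13.

34/13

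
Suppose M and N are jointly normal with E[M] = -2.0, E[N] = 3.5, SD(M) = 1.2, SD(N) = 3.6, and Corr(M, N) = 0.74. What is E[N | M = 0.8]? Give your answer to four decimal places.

E[N | M=x] = μ_N + ρ(σ_N/σ_M)(x − μ_M) for jointly normal variables.
E[N | M=0.8] = 3.5 + (0.74)·(3.6/1.2)·(0.8 − (-2.0)) = 3.5 + (2.22)·(2.8) = 9.7160.

9.7160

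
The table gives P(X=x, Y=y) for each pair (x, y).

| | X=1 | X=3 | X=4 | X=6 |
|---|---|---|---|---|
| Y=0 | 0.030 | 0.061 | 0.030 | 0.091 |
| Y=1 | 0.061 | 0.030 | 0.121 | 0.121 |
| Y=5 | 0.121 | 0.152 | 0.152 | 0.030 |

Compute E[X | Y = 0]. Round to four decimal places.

P(Y = 0) = 0.212.
Σ X·P over the event = 1·(0.030) + 3·(0.061) + 4·(0.030) + 6·(0.091) = 0.879.
E[X | Y = 0] = (0.879) / (0.212) = 4.1462.

4.1462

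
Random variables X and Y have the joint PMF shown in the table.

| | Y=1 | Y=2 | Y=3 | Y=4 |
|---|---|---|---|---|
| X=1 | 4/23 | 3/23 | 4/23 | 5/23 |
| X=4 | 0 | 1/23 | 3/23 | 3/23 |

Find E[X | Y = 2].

7/4

P(Y = 2) = 4/23.
Summing X·P(X=x,Y=y) over the conditioning event gives 7/23.
E[X | Y = 2] = (7/23) / (4/23) = 7/4.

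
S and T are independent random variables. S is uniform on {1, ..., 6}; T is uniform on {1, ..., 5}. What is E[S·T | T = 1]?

7/2

P(T = 1) = 1/5.
Summing ST·P(x,y) over outcomes with T = 1 gives 7/10.
E[S·T | T = 1] = (7/10) / (1/5) = 7/2.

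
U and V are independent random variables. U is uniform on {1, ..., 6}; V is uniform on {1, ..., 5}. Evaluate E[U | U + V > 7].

P(U + V > 7) = 1/3.
Summing U·P(x,y) over outcomes with U + V > 7 gives 5/3.
E[U | U + V > 7] = (5/3) / (1/3) = 5.

5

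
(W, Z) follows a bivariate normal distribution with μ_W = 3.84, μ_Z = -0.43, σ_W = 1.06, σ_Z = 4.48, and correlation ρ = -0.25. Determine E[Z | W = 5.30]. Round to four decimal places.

The regression of Z on W has slope ρ·σ_Z/σ_W and passes through (μ_W, μ_Z).
E[Z | W=5.30] = -0.43 + (-0.25)·(4.48/1.06)·(5.30 − (3.84)) = -0.43 + (-1.0566)·(1.46) = -1.9726.

-1.9726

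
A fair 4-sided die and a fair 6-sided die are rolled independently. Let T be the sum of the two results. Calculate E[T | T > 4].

62/9

P(T > 4) = 3/4.
Σ over the event: 5·1/6 + 6·1/6 + 7·1/6 + 8·1/8 + 9·1/12 + 10·1/24 = 31/6.
E[T | T > 4] = (31/6) / (3/4) = 62/9.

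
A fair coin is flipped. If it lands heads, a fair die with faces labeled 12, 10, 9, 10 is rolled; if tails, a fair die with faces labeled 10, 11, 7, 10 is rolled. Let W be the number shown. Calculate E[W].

E[W | heads] = (12+10+9+10)/4 = 41/4.
E[W | tails] = (10+11+7+10)/4 = 19/2.
E[W] = (1/2)·(41/4) + (1/2)·(19/2) = 79/8.

79/8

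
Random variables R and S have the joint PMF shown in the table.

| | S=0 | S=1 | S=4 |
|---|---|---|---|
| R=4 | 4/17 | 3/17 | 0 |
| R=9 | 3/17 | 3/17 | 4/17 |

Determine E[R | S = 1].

P(S = 1) = 6/17.
Σ R·P over the event = 4·(3/17) + 9·(3/17) = 39/17.
E[R | S = 1] = (39/17) / (6/17) = 13/2.

13/2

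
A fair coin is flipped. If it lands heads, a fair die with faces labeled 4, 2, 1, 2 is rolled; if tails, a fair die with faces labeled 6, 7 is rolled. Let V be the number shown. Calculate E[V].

E[V | heads] = (4+2+1+2)/4 = 9/4.
E[V | tails] = (6+7)/2 = 13/2.
By the law of total expectation,
E[V] = (1/2)·(9/4) + (1/2)·(13/2) = 35/8.

35/8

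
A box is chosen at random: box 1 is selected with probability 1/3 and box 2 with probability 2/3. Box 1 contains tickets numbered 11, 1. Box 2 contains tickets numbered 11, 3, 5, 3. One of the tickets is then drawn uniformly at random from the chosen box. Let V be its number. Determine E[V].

E[V | box 1] = (11+1)/2 = 6.
E[V | box 2] = (11+3+5+3)/4 = 11/2.
E[V] = (1/3)·(6) + (2/3)·(11/2) = 17/3.

17/3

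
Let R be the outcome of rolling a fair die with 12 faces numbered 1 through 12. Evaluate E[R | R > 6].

Given R > 6, R is equally likely to be any of {7, 8, 9, 10, 11, 12}.
E[R | R > 6] = (7 + 8 + 9 + 10 + 11 + 12) / 6 = 19/2.

19/2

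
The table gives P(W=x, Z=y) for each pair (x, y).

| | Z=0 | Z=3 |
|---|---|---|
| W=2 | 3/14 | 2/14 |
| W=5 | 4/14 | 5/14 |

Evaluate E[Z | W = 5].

5/3

P(W = 5) = 9/14.
Σ Z·P over the event = 0·(4/14) + 3·(5/14) = 15/14.
E[Z | W = 5] = (15/14) / (9/14) = 5/3.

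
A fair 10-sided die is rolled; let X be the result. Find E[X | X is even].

6

Given X is even, X is equally likely to be any of {2, 4, 6, 8, 10}.
E[X | X is even] = (2 + 4 + 6 + 8 + 10) / 5 = 6.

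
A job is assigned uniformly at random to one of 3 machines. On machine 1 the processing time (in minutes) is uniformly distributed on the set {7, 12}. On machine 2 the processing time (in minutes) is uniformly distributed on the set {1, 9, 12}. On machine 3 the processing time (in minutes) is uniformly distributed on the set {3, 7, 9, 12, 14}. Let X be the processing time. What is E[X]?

E[X | machine 1] = (7+12)/2 = 19/2.
E[X | machine 2] = (1+9+12)/3 = 22/3.
E[X | machine 3] = (3+7+9+12+14)/5 = 9.
E[X] = (1/3)·(19/2) + (1/3)·(22/3) + (1/3)·(9) = 155/18.

155/18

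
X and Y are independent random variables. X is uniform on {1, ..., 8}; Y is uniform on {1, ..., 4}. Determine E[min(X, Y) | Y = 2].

15/8

P(Y = 2) = 1/4.
Summing min(X,Y)·P(x,y) over outcomes with Y = 2 gives 15/32.
E[min(X, Y) | Y = 2] = (15/32) / (1/4) = 15/8.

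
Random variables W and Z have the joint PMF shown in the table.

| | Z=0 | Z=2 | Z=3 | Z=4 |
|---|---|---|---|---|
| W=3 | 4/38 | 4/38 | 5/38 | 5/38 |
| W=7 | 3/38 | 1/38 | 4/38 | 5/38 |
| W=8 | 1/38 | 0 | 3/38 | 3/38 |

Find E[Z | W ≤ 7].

P(W ≤ 7) = 31/38.
Σ Z·P over the event = 0·(4/38) + 2·(4/38) + 3·(5/38) + 4·(5/38) + 0·(3/38) + 2·(1/38) + 3·(4/38) + 4·(5/38) = 77/38.
E[Z | W ≤ 7] = (77/38) / (31/38) = 77/31.

77/31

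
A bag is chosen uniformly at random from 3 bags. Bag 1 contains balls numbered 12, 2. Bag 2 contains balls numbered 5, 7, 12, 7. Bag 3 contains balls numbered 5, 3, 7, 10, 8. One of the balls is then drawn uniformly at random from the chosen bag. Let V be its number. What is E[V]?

E[V | bag 1] = (12+2)/2 = 7.
E[V | bag 2] = (5+7+12+7)/4 = 31/4.
E[V | bag 3] = (5+3+7+10+8)/5 = 33/5.
E[V] = (1/3)·(7) + (1/3)·(31/4) + (1/3)·(33/5) = 427/60.

427/60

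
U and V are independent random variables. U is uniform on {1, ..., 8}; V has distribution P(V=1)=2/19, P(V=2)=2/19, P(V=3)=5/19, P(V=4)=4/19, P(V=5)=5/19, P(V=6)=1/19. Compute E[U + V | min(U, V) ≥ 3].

P(min(U, V) ≥ 3) = 45/76.
Summing (U+V)·P(x,y) over outcomes with min(U, V) ≥ 3 gives 867/152.
E[U + V | min(U, V) ≥ 3] = (867/152) / (45/76) = 289/30.

289/30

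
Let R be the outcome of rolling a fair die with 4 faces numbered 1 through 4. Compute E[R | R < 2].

1

Given R < 2, R is equally likely to be any of {1}.
E[R | R < 2] = (1) / 1 = 1.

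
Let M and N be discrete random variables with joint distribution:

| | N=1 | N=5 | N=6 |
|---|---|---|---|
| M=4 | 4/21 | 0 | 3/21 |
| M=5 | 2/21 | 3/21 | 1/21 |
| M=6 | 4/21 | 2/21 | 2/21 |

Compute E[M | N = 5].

27/5

P(N = 5) = 5/21.
Σ M·P over the event = 5·(3/21) + 6·(2/21) = 9/7.
E[M | N = 5] = (9/7) / (5/21) = 27/5.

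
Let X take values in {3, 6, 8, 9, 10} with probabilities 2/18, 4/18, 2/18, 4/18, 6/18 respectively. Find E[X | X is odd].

7

P(X is odd) = 1/3.
Σ over the event: 3·1/9 + 9·2/9 = 7/3.
E[X | X is odd] = (7/3) / (1/3) = 7.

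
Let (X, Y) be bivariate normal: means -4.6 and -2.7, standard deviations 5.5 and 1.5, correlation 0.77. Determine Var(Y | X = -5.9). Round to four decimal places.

0.9160

Var(Y | X=x) = (1 − ρ²)·σ_Y².
Var(Y | X=-5.9) = (1.5)²·(1 − (0.77)²) = 2.25·0.4071 = 0.9160.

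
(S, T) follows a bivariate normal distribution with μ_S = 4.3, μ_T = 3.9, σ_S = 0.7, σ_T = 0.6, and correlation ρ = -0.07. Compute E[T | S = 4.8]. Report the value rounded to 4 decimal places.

3.8700

The regression of T on S has slope ρ·σ_T/σ_S and passes through (μ_S, μ_T).
E[T | S=4.8] = 3.9 + (-0.07)·(0.6/0.7)·(4.8 − (4.3)) = 3.9 + (-0.06)·(0.5) = 3.8700.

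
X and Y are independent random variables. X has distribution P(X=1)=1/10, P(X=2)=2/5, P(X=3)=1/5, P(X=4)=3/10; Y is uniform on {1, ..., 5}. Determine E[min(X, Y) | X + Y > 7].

15/4

P(X + Y > 7) = 4/25.
Summing min(X,Y)·P(x,y) over outcomes with X + Y > 7 gives 3/5.
E[min(X, Y) | X + Y > 7] = (3/5) / (4/25) = 15/4.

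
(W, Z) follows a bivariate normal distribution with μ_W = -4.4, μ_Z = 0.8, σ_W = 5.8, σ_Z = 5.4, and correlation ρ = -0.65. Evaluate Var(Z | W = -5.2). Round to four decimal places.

16.8399

Var(Z | W=x) = (1 − ρ²)·σ_Z².
Var(Z | W=-5.2) = (5.4)²·(1 − (-0.65)²) = 29.16·0.5775 = 16.8399.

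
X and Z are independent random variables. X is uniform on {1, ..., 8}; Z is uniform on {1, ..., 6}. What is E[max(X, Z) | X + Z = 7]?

5

Outcomes with X + Z = 7: (1,6), (2,5), (3,4), (4,3), (5,2), (6,1), each with probability 1/48.
E[max(X, Z) | X + Z = 7] = (6 + 5 + 4 + 4 + 5 + 6) / 6 = 5.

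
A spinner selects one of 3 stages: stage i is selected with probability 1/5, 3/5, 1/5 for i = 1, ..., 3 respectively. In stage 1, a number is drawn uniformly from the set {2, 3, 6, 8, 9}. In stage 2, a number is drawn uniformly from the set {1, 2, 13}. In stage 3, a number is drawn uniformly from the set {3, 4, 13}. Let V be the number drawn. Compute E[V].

424/75

E[V | stage 1] = (2+3+6+8+9)/5 = 28/5.
E[V | stage 2] = (1+2+13)/3 = 16/3.
E[V | stage 3] = (3+4+13)/3 = 20/3.
By the law of total expectation,
E[V] = (1/5)·(28/5) + (3/5)·(16/3) + (1/5)·(20/3) = 424/75.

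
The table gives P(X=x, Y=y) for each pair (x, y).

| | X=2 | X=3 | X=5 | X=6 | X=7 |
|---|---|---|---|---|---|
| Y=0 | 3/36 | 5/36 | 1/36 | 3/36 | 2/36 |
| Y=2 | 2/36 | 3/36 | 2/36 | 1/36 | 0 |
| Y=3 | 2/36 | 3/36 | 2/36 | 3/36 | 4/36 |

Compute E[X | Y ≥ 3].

69/14

P(Y ≥ 3) = 7/18.
Summing X·P(X=x,Y=y) over the conditioning event gives 23/12.
E[X | Y ≥ 3] = (23/12) / (7/18) = 69/14.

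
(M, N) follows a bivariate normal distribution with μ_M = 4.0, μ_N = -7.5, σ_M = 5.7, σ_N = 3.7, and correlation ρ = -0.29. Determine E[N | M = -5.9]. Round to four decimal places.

-5.6364

For a bivariate normal, E[N | M=x] = μ_N + ρ·(σ_N/σ_M)·(x − μ_M).
E[N | M=-5.9] = -7.5 + (-0.29)·(3.7/5.7)·(-5.9 − (4.0)) = -7.5 + (-0.188246)·(-9.9) = -5.6364.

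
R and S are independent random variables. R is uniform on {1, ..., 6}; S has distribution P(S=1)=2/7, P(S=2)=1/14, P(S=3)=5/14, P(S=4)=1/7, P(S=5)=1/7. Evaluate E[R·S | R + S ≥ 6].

P(R + S ≥ 6) = 53/84.
Summing RS·P(x,y) over outcomes with R + S ≥ 6 gives 17/2.
E[R·S | R + S ≥ 6] = (17/2) / (53/84) = 714/53.

714/53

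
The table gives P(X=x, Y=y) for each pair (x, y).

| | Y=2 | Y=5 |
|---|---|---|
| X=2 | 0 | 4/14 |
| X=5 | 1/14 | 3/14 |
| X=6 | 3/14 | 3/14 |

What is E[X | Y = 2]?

P(Y = 2) = 2/7.
Summing X·P(X=x,Y=y) over the conditioning event gives 23/14.
E[X | Y = 2] = (23/14) / (2/7) = 23/4.

23/4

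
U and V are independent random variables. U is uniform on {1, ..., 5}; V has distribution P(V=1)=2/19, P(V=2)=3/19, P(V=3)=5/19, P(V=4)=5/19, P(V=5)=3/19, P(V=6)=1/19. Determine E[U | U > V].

P(U > V) = 32/95.
Summing U·P(x,y) over outcomes with U > V gives 134/95.
E[U | U > V] = (134/95) / (32/95) = 67/16.

67/16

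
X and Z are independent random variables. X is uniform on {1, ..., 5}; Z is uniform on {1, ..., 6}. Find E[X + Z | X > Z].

Outcomes with X > Z: (2,1), (3,1), (3,2), (4,1), (4,2), (4,3), (5,1), (5,2), (5,3), (5,4), each with probability 1/30.
E[X + Z | X > Z] = (3 + 4 + 5 + 5 + 6 + 7 + 6 + 7 + 8 + 9) / 10 = 6.

6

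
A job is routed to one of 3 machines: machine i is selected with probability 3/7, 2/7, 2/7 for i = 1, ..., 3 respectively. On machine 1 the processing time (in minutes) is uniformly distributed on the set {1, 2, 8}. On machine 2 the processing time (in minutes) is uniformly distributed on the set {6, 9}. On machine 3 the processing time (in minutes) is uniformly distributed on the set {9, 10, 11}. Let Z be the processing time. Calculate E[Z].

46/7

E[Z | machine 1] = (1+2+8)/3 = 11/3.
E[Z | machine 2] = (6+9)/2 = 15/2.
E[Z | machine 3] = (9+10+11)/3 = 10.
By the law of total expectation,
E[Z] = (3/7)·(11/3) + (2/7)·(15/2) + (2/7)·(10) = 46/7.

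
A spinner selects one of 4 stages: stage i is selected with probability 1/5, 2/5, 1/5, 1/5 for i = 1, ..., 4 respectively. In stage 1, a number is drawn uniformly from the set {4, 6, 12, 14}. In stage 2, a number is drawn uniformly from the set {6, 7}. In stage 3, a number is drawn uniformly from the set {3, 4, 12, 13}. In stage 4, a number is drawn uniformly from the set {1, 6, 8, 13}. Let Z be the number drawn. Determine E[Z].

37/5

E[Z | stage 1] = (4+6+12+14)/4 = 9.
E[Z | stage 2] = (6+7)/2 = 13/2.
E[Z | stage 3] = (3+4+12+13)/4 = 8.
E[Z | stage 4] = (1+6+8+13)/4 = 7.
By the law of total expectation,
E[Z] = (1/5)·(9) + (2/5)·(13/2) + (1/5)·(8) + (1/5)·(7) = 37/5.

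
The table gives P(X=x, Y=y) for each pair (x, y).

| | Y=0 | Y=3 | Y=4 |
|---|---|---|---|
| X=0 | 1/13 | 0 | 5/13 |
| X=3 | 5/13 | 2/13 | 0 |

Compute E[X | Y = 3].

3

P(Y = 3) = 2/13.
Σ X·P over the event = 3·(2/13) = 6/13.
E[X | Y = 3] = (6/13) / (2/13) = 3.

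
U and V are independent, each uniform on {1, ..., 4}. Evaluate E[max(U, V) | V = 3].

13/4

P(V = 3) = 1/4.
Summing max(U,V)·P(x,y) over outcomes with V = 3 gives 13/16.
E[max(U, V) | V = 3] = (13/16) / (1/4) = 13/4.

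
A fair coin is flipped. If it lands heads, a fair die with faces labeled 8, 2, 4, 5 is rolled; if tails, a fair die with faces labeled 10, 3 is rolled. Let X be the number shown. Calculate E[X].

E[X | heads] = (8+2+4+5)/4 = 19/4.
E[X | tails] = (10+3)/2 = 13/2.
By the law of total expectation,
E[X] = (1/2)·(19/4) + (1/2)·(13/2) = 45/8.

45/8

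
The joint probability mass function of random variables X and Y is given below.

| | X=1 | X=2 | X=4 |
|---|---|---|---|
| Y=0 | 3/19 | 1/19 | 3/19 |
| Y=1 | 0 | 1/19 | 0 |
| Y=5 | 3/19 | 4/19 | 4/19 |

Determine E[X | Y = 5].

27/11

P(Y = 5) = 11/19.
Σ X·P over the event = 1·(3/19) + 2·(4/19) + 4·(4/19) = 27/19.
E[X | Y = 5] = (27/19) / (11/19) = 27/11.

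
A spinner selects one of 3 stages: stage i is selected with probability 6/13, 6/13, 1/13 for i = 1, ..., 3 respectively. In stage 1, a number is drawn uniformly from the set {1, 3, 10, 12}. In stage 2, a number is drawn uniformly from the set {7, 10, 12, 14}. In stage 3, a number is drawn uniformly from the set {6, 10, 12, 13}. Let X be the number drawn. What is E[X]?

E[X | stage 1] = (1+3+10+12)/4 = 13/2.
E[X | stage 2] = (7+10+12+14)/4 = 43/4.
E[X | stage 3] = (6+10+12+13)/4 = 41/4.
By the law of total expectation,
E[X] = (6/13)·(13/2) + (6/13)·(43/4) + (1/13)·(41/4) = 35/4.

35/4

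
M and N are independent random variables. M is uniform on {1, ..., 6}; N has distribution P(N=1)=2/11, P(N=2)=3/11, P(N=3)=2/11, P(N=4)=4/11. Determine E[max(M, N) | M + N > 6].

P(M + N > 6) = 5/11.
Summing max(M,N)·P(x,y) over outcomes with M + N > 6 gives 151/66.
E[max(M, N) | M + N > 6] = (151/66) / (5/11) = 151/30.

151/30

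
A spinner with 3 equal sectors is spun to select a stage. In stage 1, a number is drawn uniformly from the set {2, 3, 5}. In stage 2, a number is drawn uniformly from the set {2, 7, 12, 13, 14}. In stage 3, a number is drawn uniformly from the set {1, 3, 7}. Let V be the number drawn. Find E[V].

83/15

E[V | stage 1] = (2+3+5)/3 = 10/3.
E[V | stage 2] = (2+7+12+13+14)/5 = 48/5.
E[V | stage 3] = (1+3+7)/3 = 11/3.
E[V] = (1/3)·(10/3) + (1/3)·(48/5) + (1/3)·(11/3) = 83/15.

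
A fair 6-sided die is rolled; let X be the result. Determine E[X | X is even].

4

Given X is even, X is equally likely to be any of {2, 4, 6}.
E[X | X is even] = (2 + 4 + 6) / 3 = 4.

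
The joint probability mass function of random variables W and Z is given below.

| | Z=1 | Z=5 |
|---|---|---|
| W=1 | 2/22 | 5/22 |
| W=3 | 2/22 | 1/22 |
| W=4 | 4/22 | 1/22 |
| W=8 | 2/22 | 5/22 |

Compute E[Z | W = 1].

27/7

P(W = 1) = 7/22.
Summing Z·P(W=x,Z=y) over the conditioning event gives 27/22.
E[Z | W = 1] = (27/22) / (7/22) = 27/7.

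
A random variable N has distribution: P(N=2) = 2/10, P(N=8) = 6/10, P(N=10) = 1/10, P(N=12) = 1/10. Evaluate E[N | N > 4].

35/4

P(N > 4) = 4/5.
Σ over the event: 8·3/5 + 10·1/10 + 12·1/10 = 7.
E[N | N > 4] = (7) / (4/5) = 35/4.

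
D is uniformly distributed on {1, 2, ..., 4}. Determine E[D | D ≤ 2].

3/2

Given D ≤ 2, D is equally likely to be any of {1, 2}.
E[D | D ≤ 2] = (1 + 2) / 2 = 3/2.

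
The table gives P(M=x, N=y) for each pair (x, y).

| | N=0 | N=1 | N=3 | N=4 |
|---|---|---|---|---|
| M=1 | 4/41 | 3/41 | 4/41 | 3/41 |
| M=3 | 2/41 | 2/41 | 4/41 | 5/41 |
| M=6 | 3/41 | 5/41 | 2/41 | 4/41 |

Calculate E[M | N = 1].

P(N = 1) = 10/41.
Σ M·P over the event = 1·(3/41) + 3·(2/41) + 6·(5/41) = 39/41.
E[M | N = 1] = (39/41) / (10/41) = 39/10.

39/10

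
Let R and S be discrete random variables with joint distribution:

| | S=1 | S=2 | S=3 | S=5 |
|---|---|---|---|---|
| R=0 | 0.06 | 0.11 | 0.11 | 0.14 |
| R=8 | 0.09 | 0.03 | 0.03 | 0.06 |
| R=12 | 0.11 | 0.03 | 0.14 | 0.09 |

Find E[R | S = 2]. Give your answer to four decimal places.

3.5294

P(S = 2) = 0.17.
Σ R·P over the event = 0·(0.11) + 8·(0.03) + 12·(0.03) = 0.60.
E[R | S = 2] = (0.60) / (0.17) = 3.5294.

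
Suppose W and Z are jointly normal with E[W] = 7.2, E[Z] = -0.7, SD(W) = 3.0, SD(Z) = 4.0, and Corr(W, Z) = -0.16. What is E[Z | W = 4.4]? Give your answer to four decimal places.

-0.1027

The regression of Z on W has slope ρ·σ_Z/σ_W and passes through (μ_W, μ_Z).
E[Z | W=4.4] = -0.7 + (-0.16)·(4.0/3.0)·(4.4 − (7.2)) = -0.7 + (-0.21333)·(-2.8) = -0.1027.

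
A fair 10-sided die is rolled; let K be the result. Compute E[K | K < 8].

Given K < 8, K is equally likely to be any of {1, 2, 3, 4, 5, 6, 7}.
E[K | K < 8] = (1 + 2 + 3 + 4 + 5 + 6 + 7) / 7 = 4.

4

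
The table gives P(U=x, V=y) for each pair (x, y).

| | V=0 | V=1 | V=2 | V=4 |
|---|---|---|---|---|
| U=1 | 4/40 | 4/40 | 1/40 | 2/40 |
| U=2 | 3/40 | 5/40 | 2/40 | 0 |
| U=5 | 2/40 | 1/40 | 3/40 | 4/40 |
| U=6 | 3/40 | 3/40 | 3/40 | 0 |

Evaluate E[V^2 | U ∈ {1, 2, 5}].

130/31

P(U ∈ {1, 2, 5}) = 31/40.
Summing V^2·P(U=x,V=y) over the conditioning event gives 13/4.
E[V^2 | U ∈ {1, 2, 5}] = (13/4) / (31/40) = 130/31.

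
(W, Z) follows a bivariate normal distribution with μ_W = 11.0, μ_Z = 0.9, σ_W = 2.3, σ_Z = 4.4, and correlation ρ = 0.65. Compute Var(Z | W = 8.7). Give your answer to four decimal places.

For a bivariate normal, Var(Z | W=x) = σ_Z²(1 − ρ²).
Var(Z | W=8.7) = (4.4)²·(1 − (0.65)²) = 19.36·0.5775 = 11.1804.

11.1804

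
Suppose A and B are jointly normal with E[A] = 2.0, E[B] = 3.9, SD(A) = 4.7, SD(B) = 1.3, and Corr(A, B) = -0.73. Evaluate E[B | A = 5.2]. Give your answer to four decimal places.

3.2539

E[B | A=x] = μ_B + ρ(σ_B/σ_A)(x − μ_A) for jointly normal variables.
E[B | A=5.2] = 3.9 + (-0.73)·(1.3/4.7)·(5.2 − (2.0)) = 3.9 + (-0.20191)·(3.2) = 3.2539.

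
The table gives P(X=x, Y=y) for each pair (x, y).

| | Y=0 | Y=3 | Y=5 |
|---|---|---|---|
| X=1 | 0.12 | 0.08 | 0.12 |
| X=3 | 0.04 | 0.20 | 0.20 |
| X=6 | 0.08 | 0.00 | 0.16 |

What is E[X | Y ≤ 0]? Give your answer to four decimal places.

3.0000

P(Y ≤ 0) = 0.24.
Σ X·P over the event = 1·(0.12) + 3·(0.04) + 6·(0.08) = 0.72.
E[X | Y ≤ 0] = (0.72) / (0.24) = 3.0000.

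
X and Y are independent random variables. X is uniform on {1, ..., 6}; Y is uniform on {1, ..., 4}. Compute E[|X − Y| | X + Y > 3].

2

P(X + Y > 3) = 7/8.
Summing |X−Y|·P(x,y) over outcomes with X + Y > 3 gives 7/4.
E[|X − Y| | X + Y > 3] = (7/4) / (7/8) = 2.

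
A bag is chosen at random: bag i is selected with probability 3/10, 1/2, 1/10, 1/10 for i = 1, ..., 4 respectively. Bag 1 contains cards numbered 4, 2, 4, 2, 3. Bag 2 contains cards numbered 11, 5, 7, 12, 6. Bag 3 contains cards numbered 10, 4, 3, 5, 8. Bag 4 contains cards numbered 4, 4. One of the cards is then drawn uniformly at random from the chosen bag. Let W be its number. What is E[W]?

6

E[W | bag 1] = (4+2+4+2+3)/5 = 3.
E[W | bag 2] = (11+5+7+12+6)/5 = 41/5.
E[W | bag 3] = (10+4+3+5+8)/5 = 6.
E[W | bag 4] = (4+4)/2 = 4.
By the law of total expectation,
E[W] = (3/10)·(3) + (1/2)·(41/5) + (1/10)·(6) + (1/10)·(4) = 6.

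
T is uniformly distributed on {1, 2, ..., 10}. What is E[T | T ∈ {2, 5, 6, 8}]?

21/4

P(T ∈ {2, 5, 6, 8}) = 2/5.
Σ over the event: 2·1/10 + 5·1/10 + 6·1/10 + 8·1/10 = 21/10.
E[T | T ∈ {2, 5, 6, 8}] = (21/10) / (2/5) = 21/4.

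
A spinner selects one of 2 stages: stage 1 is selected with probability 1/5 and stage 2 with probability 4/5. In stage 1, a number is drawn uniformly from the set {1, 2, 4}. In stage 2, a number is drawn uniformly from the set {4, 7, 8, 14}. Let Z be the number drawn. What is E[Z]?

E[Z | stage 1] = (1+2+4)/3 = 7/3.
E[Z | stage 2] = (4+7+8+14)/4 = 33/4.
E[Z] = (1/5)·(7/3) + (4/5)·(33/4) = 106/15.

106/15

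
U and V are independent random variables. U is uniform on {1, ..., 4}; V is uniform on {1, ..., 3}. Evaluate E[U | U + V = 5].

3

Outcomes with U + V = 5: (2,3), (3,2), (4,1), each with probability 1/12.
E[U | U + V = 5] = (2 + 3 + 4) / 3 = 3.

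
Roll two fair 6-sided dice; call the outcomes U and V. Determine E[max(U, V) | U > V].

P(U > V) = 5/12.
Summing max(U,V)·P(x,y) over outcomes with U > V gives 35/18.
E[max(U, V) | U > V] = (35/18) / (5/12) = 14/3.

14/3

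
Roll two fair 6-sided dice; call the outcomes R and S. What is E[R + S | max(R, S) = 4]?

Outcomes with max(R, S) = 4: (1,4), (2,4), (3,4), (4,1), (4,2), (4,3), (4,4), each with probability 1/36.
E[R + S | max(R, S) = 4] = (5 + 6 + 7 + 5 + 6 + 7 + 8) / 7 = 44/7.

44/7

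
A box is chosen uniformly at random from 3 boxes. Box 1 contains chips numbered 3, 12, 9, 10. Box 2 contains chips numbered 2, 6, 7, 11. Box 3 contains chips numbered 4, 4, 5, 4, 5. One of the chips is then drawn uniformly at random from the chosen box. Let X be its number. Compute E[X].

97/15

E[X | box 1] = (3+12+9+10)/4 = 17/2.
E[X | box 2] = (2+6+7+11)/4 = 13/2.
E[X | box 3] = (4+4+5+4+5)/5 = 22/5.
By the law of total expectation,
E[X] = (1/3)·(17/2) + (1/3)·(13/2) + (1/3)·(22/5) = 97/15.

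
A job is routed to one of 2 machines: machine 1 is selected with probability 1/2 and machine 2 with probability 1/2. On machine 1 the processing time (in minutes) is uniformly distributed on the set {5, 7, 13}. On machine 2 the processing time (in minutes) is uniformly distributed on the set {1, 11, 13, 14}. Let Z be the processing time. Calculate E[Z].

E[Z | machine 1] = (5+7+13)/3 = 25/3.
E[Z | machine 2] = (1+11+13+14)/4 = 39/4.
By the law of total expectation,
E[Z] = (1/2)·(25/3) + (1/2)·(39/4) = 217/24.

217/24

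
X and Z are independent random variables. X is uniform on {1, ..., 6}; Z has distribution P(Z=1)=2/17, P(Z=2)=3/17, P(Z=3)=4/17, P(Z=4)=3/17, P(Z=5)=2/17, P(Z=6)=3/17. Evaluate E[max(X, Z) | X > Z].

P(X > Z) = 7/17.
Summing max(X,Z)·P(x,y) over outcomes with X > Z gives 199/102.
E[max(X, Z) | X > Z] = (199/102) / (7/17) = 199/42.

199/42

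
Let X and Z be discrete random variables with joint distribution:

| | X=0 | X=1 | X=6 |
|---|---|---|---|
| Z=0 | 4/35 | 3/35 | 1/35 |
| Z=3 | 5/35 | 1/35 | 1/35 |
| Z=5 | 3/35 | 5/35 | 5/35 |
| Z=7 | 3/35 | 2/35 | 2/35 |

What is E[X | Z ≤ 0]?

P(Z ≤ 0) = 8/35.
Σ X·P over the event = 0·(4/35) + 1·(3/35) + 6·(1/35) = 9/35.
E[X | Z ≤ 0] = (9/35) / (8/35) = 9/8.

9/8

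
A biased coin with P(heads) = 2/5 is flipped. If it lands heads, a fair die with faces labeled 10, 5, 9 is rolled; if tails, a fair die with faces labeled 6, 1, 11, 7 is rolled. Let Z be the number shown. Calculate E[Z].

E[Z | heads] = (10+5+9)/3 = 8.
E[Z | tails] = (6+1+11+7)/4 = 25/4.
By the law of total expectation,
E[Z] = (2/5)·(8) + (3/5)·(25/4) = 139/20.

139/20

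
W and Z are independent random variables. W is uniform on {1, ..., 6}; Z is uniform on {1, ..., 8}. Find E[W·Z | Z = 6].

P(Z = 6) = 1/8.
Summing WZ·P(x,y) over outcomes with Z = 6 gives 21/8.
E[W·Z | Z = 6] = (21/8) / (1/8) = 21.

21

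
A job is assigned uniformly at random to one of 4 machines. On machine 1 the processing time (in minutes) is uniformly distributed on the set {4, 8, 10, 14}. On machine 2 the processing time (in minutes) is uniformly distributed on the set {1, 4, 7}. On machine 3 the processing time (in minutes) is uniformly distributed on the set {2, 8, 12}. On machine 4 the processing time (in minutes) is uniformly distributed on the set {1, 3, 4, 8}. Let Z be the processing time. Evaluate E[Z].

E[Z | machine 1] = (4+8+10+14)/4 = 9.
E[Z | machine 2] = (1+4+7)/3 = 4.
E[Z | machine 3] = (2+8+12)/3 = 22/3.
E[Z | machine 4] = (1+3+4+8)/4 = 4.
By the law of total expectation,
E[Z] = (1/4)·(9) + (1/4)·(4) + (1/4)·(22/3) + (1/4)·(4) = 73/12.

73/12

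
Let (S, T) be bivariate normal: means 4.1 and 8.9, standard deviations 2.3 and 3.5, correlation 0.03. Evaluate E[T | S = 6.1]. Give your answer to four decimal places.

8.9913

For a bivariate normal, E[T | S=x] = μ_T + ρ·(σ_T/σ_S)·(x − μ_S).
E[T | S=6.1] = 8.9 + (0.03)·(3.5/2.3)·(6.1 − (4.1)) = 8.9 + (0.045652)·(2) = 8.9913.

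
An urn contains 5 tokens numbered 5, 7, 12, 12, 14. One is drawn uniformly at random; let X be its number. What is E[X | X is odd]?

P(X is odd) = 2/5.
Σ over the event: 5·1/5 + 7·1/5 = 12/5.
E[X | X is odd] = (12/5) / (2/5) = 6.

6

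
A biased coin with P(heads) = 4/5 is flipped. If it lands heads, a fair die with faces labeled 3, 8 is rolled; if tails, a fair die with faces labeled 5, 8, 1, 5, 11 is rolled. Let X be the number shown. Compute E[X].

E[X | heads] = (3+8)/2 = 11/2.
E[X | tails] = (5+8+1+5+11)/5 = 6.
By the law of total expectation,
E[X] = (4/5)·(11/2) + (1/5)·(6) = 28/5.

28/5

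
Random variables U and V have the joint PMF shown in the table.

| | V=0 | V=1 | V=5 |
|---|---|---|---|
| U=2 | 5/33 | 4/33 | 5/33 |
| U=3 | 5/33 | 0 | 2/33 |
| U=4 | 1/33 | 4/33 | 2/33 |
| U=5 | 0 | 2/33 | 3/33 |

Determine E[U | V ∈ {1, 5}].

73/22

P(V ∈ {1, 5}) = 2/3.
Σ U·P over the event = 2·(4/33) + 2·(5/33) + 3·(2/33) + 4·(4/33) + 4·(2/33) + 5·(2/33) + 5·(3/33) = 73/33.
E[U | V ∈ {1, 5}] = (73/33) / (2/3) = 73/22.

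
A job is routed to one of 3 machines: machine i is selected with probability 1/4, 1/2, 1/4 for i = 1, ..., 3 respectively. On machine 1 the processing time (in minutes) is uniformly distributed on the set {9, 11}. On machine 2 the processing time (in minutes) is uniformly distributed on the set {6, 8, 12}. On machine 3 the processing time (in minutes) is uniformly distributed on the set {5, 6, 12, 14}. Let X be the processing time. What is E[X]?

439/48

E[X | machine 1] = (9+11)/2 = 10.
E[X | machine 2] = (6+8+12)/3 = 26/3.
E[X | machine 3] = (5+6+12+14)/4 = 37/4.
E[X] = (1/4)·(10) + (1/2)·(26/3) + (1/4)·(37/4) = 439/48.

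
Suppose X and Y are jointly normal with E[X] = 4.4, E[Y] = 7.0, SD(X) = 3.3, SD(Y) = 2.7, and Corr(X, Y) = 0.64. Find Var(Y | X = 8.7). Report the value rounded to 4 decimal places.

4.3040

For a bivariate normal, Var(Y | X=x) = σ_Y²(1 − ρ²).
Var(Y | X=8.7) = (2.7)²·(1 − (0.64)²) = 7.29·0.5904 = 4.3040.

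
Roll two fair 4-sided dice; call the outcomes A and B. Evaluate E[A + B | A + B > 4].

P(A + B > 4) = 5/8.
Summing (A+B)·P(x,y) over outcomes with A + B > 4 gives 15/4.
E[A + B | A + B > 4] = (15/4) / (5/8) = 6.

6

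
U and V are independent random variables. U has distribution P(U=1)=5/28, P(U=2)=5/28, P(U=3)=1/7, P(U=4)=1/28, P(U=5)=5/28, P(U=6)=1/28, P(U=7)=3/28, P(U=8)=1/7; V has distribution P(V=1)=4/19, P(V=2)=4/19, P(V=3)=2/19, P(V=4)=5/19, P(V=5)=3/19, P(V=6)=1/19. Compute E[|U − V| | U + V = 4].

26/23

P(U + V = 4) = 23/266.
Summing |U−V|·P(x,y) over outcomes with U + V = 4 gives 13/133.
E[|U − V| | U + V = 4] = (13/133) / (23/266) = 26/23.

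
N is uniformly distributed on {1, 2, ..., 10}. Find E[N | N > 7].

Given N > 7, N is equally likely to be any of {8, 9, 10}.
E[N | N > 7] = (8 + 9 + 10) / 3 = 9.

9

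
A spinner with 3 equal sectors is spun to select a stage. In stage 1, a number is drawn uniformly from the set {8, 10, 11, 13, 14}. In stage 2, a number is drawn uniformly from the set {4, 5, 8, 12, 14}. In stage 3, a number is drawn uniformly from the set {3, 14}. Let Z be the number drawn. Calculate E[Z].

283/30

E[Z | stage 1] = (8+10+11+13+14)/5 = 56/5.
E[Z | stage 2] = (4+5+8+12+14)/5 = 43/5.
E[Z | stage 3] = (3+14)/2 = 17/2.
By the law of total expectation,
E[Z] = (1/3)·(56/5) + (1/3)·(43/5) + (1/3)·(17/2) = 283/30.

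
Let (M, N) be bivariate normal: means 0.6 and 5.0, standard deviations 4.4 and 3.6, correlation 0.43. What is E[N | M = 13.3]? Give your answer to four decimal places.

9.4681

E[N | M=x] = μ_N + ρ(σ_N/σ_M)(x − μ_M) for jointly normal variables.
E[N | M=13.3] = 5.0 + (0.43)·(3.6/4.4)·(13.3 − (0.6)) = 5.0 + (0.35182)·(12.7) = 9.4681.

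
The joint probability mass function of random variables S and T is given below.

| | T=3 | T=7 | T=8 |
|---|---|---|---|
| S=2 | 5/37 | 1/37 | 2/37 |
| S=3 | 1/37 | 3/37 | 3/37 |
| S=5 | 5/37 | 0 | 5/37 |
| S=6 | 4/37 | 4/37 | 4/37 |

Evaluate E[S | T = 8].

31/7

P(T = 8) = 14/37.
Σ S·P over the event = 2·(2/37) + 3·(3/37) + 5·(5/37) + 6·(4/37) = 62/37.
E[S | T = 8] = (62/37) / (14/37) = 31/7.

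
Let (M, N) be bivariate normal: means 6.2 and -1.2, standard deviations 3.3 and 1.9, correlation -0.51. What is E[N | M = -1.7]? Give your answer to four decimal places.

1.1197

E[N | M=x] = μ_N + ρ(σ_N/σ_M)(x − μ_M) for jointly normal variables.
E[N | M=-1.7] = -1.2 + (-0.51)·(1.9/3.3)·(-1.7 − (6.2)) = -1.2 + (-0.293636)·(-7.9) = 1.1197.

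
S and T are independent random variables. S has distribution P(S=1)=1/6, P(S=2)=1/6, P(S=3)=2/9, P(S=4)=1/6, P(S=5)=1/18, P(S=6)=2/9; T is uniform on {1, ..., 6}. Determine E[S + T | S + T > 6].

P(S + T > 6) = 31/54.
Summing (S+T)·P(x,y) over outcomes with S + T > 6 gives 179/36.
E[S + T | S + T > 6] = (179/36) / (31/54) = 537/62.

537/62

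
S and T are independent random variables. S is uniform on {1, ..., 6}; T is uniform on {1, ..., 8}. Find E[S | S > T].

P(S > T) = 5/16.
Summing S·P(x,y) over outcomes with S > T gives 35/24.
E[S | S > T] = (35/24) / (5/16) = 14/3.

14/3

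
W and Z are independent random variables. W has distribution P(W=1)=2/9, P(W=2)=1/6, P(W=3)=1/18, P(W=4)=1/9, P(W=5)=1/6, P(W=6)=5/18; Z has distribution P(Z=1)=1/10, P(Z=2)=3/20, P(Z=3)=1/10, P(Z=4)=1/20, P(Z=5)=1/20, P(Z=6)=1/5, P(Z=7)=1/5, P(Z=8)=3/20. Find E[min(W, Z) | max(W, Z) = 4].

P(max(W, Z) = 4) = 1/15.
Summing min(W,Z)·P(x,y) over outcomes with max(W, Z) = 4 gives 49/360.
E[min(W, Z) | max(W, Z) = 4] = (49/360) / (1/15) = 49/24.

49/24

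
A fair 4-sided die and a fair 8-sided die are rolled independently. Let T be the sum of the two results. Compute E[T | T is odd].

7

P(T is odd) = 1/2.
Σ over the event: 3·1/16 + 5·1/8 + 7·1/8 + 9·1/8 + 11·1/16 = 7/2.
E[T | T is odd] = (7/2) / (1/2) = 7.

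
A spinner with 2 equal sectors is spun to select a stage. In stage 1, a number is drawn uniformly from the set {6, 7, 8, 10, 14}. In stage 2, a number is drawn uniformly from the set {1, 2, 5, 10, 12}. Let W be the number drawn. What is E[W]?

15/2

E[W | stage 1] = (6+7+8+10+14)/5 = 9.
E[W | stage 2] = (1+2+5+10+12)/5 = 6.
By the law of total expectation,
E[W] = (1/2)·(9) + (1/2)·(6) = 15/2.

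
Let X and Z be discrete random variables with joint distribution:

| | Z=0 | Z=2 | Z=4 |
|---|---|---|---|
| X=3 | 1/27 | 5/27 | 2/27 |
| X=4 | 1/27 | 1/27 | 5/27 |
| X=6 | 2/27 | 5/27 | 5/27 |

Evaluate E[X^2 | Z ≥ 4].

139/6

P(Z ≥ 4) = 4/9.
Summing X^2·P(X=x,Z=y) over the conditioning event gives 278/27.
E[X^2 | Z ≥ 4] = (278/27) / (4/9) = 139/6.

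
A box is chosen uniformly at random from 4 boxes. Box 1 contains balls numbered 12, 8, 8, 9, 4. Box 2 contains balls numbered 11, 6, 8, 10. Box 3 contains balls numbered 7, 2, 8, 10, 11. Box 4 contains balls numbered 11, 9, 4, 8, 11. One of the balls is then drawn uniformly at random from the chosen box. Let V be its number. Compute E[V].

663/80

E[V | box 1] = (12+8+8+9+4)/5 = 41/5.
E[V | box 2] = (11+6+8+10)/4 = 35/4.
E[V | box 3] = (7+2+8+10+11)/5 = 38/5.
E[V | box 4] = (11+9+4+8+11)/5 = 43/5.
E[V] = (1/4)·(41/5) + (1/4)·(35/4) + (1/4)·(38/5) + (1/4)·(43/5) = 663/80.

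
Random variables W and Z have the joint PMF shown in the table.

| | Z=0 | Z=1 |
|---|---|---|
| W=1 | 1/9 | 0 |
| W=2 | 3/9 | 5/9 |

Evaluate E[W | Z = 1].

2

P(Z = 1) = 5/9.
Σ W·P over the event = 2·(5/9) = 10/9.
E[W | Z = 1] = (10/9) / (5/9) = 2.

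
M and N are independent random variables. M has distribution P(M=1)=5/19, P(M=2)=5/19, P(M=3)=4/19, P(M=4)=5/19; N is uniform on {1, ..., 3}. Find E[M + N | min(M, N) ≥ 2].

P(min(M, N) ≥ 2) = 28/57.
Summing (M+N)·P(x,y) over outcomes with min(M, N) ≥ 2 gives 154/57.
E[M + N | min(M, N) ≥ 2] = (154/57) / (28/57) = 11/2.

11/2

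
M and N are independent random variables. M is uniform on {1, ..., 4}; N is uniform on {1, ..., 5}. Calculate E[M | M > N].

10/3

Outcomes with M > N: (2,1), (3,1), (3,2), (4,1), (4,2), (4,3), each with probability 1/20.
E[M | M > N] = (2 + 3 + 3 + 4 + 4 + 4) / 6 = 10/3.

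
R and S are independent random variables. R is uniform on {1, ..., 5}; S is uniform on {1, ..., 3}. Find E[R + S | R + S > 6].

22/3

Outcomes with R + S > 6: (4,3), (5,2), (5,3), each with probability 1/15.
E[R + S | R + S > 6] = (7 + 7 + 8) / 3 = 22/3.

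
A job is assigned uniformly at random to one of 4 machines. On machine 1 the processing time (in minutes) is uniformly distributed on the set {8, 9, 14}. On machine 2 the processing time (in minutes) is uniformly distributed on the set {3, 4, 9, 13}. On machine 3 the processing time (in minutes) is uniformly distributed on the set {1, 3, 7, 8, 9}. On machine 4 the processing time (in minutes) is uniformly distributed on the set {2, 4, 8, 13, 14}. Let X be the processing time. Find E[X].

E[X | machine 1] = (8+9+14)/3 = 31/3.
E[X | machine 2] = (3+4+9+13)/4 = 29/4.
E[X | machine 3] = (1+3+7+8+9)/5 = 28/5.
E[X | machine 4] = (2+4+8+13+14)/5 = 41/5.
By the law of total expectation,
E[X] = (1/4)·(31/3) + (1/4)·(29/4) + (1/4)·(28/5) + (1/4)·(41/5) = 1883/240.

1883/240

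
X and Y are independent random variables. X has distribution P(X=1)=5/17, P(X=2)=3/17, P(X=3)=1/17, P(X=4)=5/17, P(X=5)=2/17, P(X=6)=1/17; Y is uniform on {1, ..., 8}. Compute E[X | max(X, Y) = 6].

40/11

P(max(X, Y) = 6) = 11/68.
Summing X·P(x,y) over outcomes with max(X, Y) = 6 gives 10/17.
E[X | max(X, Y) = 6] = (10/17) / (11/68) = 40/11.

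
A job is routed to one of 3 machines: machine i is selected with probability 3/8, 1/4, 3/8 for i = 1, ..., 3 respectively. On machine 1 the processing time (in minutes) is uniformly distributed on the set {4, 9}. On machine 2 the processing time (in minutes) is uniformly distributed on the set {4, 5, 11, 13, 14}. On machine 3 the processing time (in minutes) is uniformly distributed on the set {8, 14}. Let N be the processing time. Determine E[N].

713/80

E[N | machine 1] = (4+9)/2 = 13/2.
E[N | machine 2] = (4+5+11+13+14)/5 = 47/5.
E[N | machine 3] = (8+14)/2 = 11.
By the law of total expectation,
E[N] = (3/8)·(13/2) + (1/4)·(47/5) + (3/8)·(11) = 713/80.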